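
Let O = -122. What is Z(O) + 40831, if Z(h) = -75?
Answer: 40756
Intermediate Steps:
Z(O) + 40831 = -75 + 40831 = 40756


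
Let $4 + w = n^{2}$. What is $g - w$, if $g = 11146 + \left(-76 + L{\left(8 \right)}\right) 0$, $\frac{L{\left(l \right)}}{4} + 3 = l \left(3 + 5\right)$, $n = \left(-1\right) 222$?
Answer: $-38134$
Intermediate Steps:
$n = -222$
$L{\left(l \right)} = -12 + 32 l$ ($L{\left(l \right)} = -12 + 4 l \left(3 + 5\right) = -12 + 4 l 8 = -12 + 4 \cdot 8 l = -12 + 32 l$)
$w = 49280$ ($w = -4 + \left(-222\right)^{2} = -4 + 49284 = 49280$)
$g = 11146$ ($g = 11146 + \left(-76 + \left(-12 + 32 \cdot 8\right)\right) 0 = 11146 + \left(-76 + \left(-12 + 256\right)\right) 0 = 11146 + \left(-76 + 244\right) 0 = 11146 + 168 \cdot 0 = 11146 + 0 = 11146$)
$g - w = 11146 - 49280 = -38134$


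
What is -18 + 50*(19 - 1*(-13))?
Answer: 1582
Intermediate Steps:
-18 + 50*(19 - 1*(-13)) = -18 + 50*(19 + 13) = -18 + 50*32 = -18 + 1600 = 1582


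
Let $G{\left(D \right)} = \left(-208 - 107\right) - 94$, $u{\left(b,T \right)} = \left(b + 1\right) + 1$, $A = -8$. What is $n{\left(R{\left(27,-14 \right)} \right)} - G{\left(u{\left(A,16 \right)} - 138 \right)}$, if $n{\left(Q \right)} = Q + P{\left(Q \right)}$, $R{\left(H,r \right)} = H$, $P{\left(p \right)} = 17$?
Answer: $453$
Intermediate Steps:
$u{\left(b,T \right)} = 2 + b$ ($u{\left(b,T \right)} = \left(1 + b\right) + 1 = 2 + b$)
$n{\left(Q \right)} = 17 + Q$ ($n{\left(Q \right)} = Q + 17 = 17 + Q$)
$G{\left(D \right)} = -409$ ($G{\left(D \right)} = -315 - 94 = -409$)
$n{\left(R{\left(27,-14 \right)} \right)} - G{\left(u{\left(A,16 \right)} - 138 \right)} = \left(17 + 27\right) - -409 = 44 + 409 = 453$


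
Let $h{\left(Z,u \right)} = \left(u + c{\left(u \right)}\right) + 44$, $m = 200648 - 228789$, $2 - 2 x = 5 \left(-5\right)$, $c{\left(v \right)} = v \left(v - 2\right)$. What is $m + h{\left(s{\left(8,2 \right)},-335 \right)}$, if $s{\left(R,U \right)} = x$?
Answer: $84463$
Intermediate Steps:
$c{\left(v \right)} = v \left(-2 + v\right)$
$x = \frac{27}{2}$ ($x = 1 - \frac{5 \left(-5\right)}{2} = 1 - - \frac{25}{2} = 1 + \frac{25}{2} = \frac{27}{2} \approx 13.5$)
$s{\left(R,U \right)} = \frac{27}{2}$
$m = -28141$
$h{\left(Z,u \right)} = 44 + u + u \left(-2 + u\right)$ ($h{\left(Z,u \right)} = \left(u + u \left(-2 + u\right)\right) + 44 = 44 + u + u \left(-2 + u\right)$)
$m + h{\left(s{\left(8,2 \right)},-335 \right)} = -28141 + \left(44 + \left(-335\right)^{2} - -335\right) = -28141 + \left(44 + 112225 + 335\right) = -28141 + 112604 = 84463$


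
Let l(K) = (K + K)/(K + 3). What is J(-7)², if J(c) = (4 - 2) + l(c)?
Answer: 121/4 ≈ 30.250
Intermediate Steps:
l(K) = 2*K/(3 + K) (l(K) = (2*K)/(3 + K) = 2*K/(3 + K))
J(c) = 2 + 2*c/(3 + c) (J(c) = (4 - 2) + 2*c/(3 + c) = 2 + 2*c/(3 + c))
J(-7)² = (2*(3 + 2*(-7))/(3 - 7))² = (2*(3 - 14)/(-4))² = (2*(-¼)*(-11))² = (11/2)² = 121/4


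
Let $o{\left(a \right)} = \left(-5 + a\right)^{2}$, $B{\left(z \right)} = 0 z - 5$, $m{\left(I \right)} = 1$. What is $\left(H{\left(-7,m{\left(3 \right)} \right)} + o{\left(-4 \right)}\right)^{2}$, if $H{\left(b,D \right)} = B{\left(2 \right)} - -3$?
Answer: $6241$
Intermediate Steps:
$B{\left(z \right)} = -5$ ($B{\left(z \right)} = 0 - 5 = -5$)
$H{\left(b,D \right)} = -2$ ($H{\left(b,D \right)} = -5 - -3 = -5 + 3 = -2$)
$\left(H{\left(-7,m{\left(3 \right)} \right)} + o{\left(-4 \right)}\right)^{2} = \left(-2 + \left(-5 - 4\right)^{2}\right)^{2} = \left(-2 + \left(-9\right)^{2}\right)^{2} = \left(-2 + 81\right)^{2} = 79^{2} = 6241$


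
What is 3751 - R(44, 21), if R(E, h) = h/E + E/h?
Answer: 3463547/924 ≈ 3748.4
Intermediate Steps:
R(E, h) = E/h + h/E
3751 - R(44, 21) = 3751 - (44/21 + 21/44) = 3751 - 1*2377/924 = 3751 - 2377/924 = 3463547/924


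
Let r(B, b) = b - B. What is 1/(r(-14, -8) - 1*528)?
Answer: -1/522 ≈ -0.0019157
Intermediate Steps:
1/(r(-14, -8) - 1*528) = 1/((-8 - 1*(-14)) - 1*528) = 1/((-8 + 14) - 528) = 1/(6 - 528) = 1/(-522) = -1/522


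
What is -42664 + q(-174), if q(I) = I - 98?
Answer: -42936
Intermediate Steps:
q(I) = -98 + I
-42664 + q(-174) = -42664 + (-98 - 174) = -42664 - 272 = -42936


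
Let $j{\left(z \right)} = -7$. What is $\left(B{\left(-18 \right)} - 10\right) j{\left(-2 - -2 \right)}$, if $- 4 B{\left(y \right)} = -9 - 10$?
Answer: $\frac{147}{4} \approx 36.75$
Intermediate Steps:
$B{\left(y \right)} = \frac{19}{4}$ ($B{\left(y \right)} = - \frac{-9 - 10}{4} = \left(- \frac{1}{4}\right) \left(-19\right) = \frac{19}{4}$)
$\left(B{\left(-18 \right)} - 10\right) j{\left(-2 - -2 \right)} = \left(\frac{19}{4} - 10\right) \left(-7\right) = \left(- \frac{21}{4}\right) \left(-7\right) = \frac{147}{4}$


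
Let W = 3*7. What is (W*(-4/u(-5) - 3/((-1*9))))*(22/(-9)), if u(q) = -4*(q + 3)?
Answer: 77/9 ≈ 8.5556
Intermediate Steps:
u(q) = -12 - 4*q (u(q) = -4*(3 + q) = -12 - 4*q)
W = 21
(W*(-4/u(-5) - 3/((-1*9))))*(22/(-9)) = (21*(-4/(-12 - 4*(-5)) - 3/((-1*9))))*(22/(-9)) = (21*(-4/(-12 + 20) - 3/(-9)))*(22*(-1/9)) = (21*(-4/8 - 3*(-1/9)))*(-22/9) = (21*(-4*1/8 + 1/3))*(-22/9) = (21*(-1/2 + 1/3))*(-22/9) = (21*(-1/6))*(-22/9) = -7/2*(-22/9) = 77/9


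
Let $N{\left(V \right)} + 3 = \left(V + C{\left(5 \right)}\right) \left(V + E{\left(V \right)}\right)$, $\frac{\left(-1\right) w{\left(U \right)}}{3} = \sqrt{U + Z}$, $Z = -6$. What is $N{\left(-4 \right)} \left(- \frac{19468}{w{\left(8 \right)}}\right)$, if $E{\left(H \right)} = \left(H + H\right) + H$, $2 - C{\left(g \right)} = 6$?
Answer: $\frac{1216750 \sqrt{2}}{3} \approx 5.7358 \cdot 10^{5}$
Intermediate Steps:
$C{\left(g \right)} = -4$ ($C{\left(g \right)} = 2 - 6 = -4$)
$E{\left(H \right)} = 3 H$ ($E{\left(H \right)} = 2 H + H = 3 H$)
$w{\left(U \right)} = - 3 \sqrt{-6 + U}$ ($w{\left(U \right)} = - 3 \sqrt{U - 6} = - 3 \sqrt{-6 + U}$)
$N{\left(V \right)} = -3 + 4 V \left(-4 + V\right)$ ($N{\left(V \right)} = -3 + \left(V - 4\right) \left(V + 3 V\right) = -3 + \left(-4 + V\right) 4 V = -3 + 4 V \left(-4 + V\right)$)
$N{\left(-4 \right)} \left(- \frac{19468}{w{\left(8 \right)}}\right) = \left(-3 - -64 + 4 \left(-4\right)^{2}\right) \left(- \frac{19468}{\left(-3\right) \sqrt{-6 + 8}}\right) = \left(-3 + 64 + 4 \cdot 16\right) \left(- \frac{19468}{\left(-3\right) \sqrt{2}}\right) = \left(-3 + 64 + 64\right) \left(- 19468 \left(- \frac{\sqrt{2}}{6}\right)\right) = 125 \frac{9734 \sqrt{2}}{3} = \frac{1216750 \sqrt{2}}{3}$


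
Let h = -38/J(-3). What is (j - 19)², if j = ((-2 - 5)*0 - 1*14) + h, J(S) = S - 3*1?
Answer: 6400/9 ≈ 711.11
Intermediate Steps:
J(S) = -3 + S (J(S) = S - 3 = -3 + S)
h = 19/3 (h = -38/(-3 - 3) = -38/(-6) = -38*(-⅙) = 19/3 ≈ 6.3333)
j = -23/3 (j = ((-2 - 5)*0 - 1*14) + 19/3 = (-7*0 - 14) + 19/3 = (0 - 14) + 19/3 = -14 + 19/3 = -23/3 ≈ -7.6667)
(j - 19)² = (-23/3 - 19)² = (-80/3)² = 6400/9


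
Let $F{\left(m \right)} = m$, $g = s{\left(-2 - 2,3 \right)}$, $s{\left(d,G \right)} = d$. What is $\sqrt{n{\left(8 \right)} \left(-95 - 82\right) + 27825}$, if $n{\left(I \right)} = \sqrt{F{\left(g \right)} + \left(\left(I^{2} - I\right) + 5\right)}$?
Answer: $\sqrt{27825 - 177 \sqrt{57}} \approx 162.75$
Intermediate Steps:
$g = -4$ ($g = -2 - 2 = -4$)
$n{\left(I \right)} = \sqrt{1 + I^{2} - I}$ ($n{\left(I \right)} = \sqrt{-4 + \left(\left(I^{2} - I\right) + 5\right)} = \sqrt{-4 + \left(5 + I^{2} - I\right)} = \sqrt{1 + I^{2} - I}$)
$\sqrt{n{\left(8 \right)} \left(-95 - 82\right) + 27825} = \sqrt{\sqrt{1 + 8^{2} - 8} \left(-95 - 82\right) + 27825} = \sqrt{\sqrt{1 + 64 - 8} \left(-177\right) + 27825} = \sqrt{\sqrt{57} \left(-177\right) + 27825} = \sqrt{- 177 \sqrt{57} + 27825} = \sqrt{27825 - 177 \sqrt{57}}$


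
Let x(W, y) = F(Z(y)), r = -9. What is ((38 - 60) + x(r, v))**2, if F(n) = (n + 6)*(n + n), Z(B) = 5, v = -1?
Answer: 7744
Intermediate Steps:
F(n) = 2*n*(6 + n) (F(n) = (6 + n)*(2*n) = 2*n*(6 + n))
x(W, y) = 110 (x(W, y) = 2*5*(6 + 5) = 2*5*11 = 110)
((38 - 60) + x(r, v))**2 = ((38 - 60) + 110)**2 = (-22 + 110)**2 = 88**2 = 7744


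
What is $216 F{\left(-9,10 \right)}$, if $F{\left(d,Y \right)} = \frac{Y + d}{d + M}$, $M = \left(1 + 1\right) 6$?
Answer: $72$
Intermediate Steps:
$M = 12$ ($M = 2 \cdot 6 = 12$)
$F{\left(d,Y \right)} = \frac{Y + d}{12 + d}$ ($F{\left(d,Y \right)} = \frac{Y + d}{d + 12} = \frac{Y + d}{12 + d}$)
$216 F{\left(-9,10 \right)} = 216 \frac{10 - 9}{12 - 9} = 216 \cdot \frac{1}{3} \cdot 1 = 216 \cdot \frac{1}{3} = 72$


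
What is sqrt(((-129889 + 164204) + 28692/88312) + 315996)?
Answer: sqrt(170755081009618)/22078 ≈ 591.87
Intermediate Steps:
sqrt(((-129889 + 164204) + 28692/88312) + 315996) = sqrt((34315 + 28692*(1/88312)) + 315996) = sqrt((34315 + 7173/22078) + 315996) = sqrt(757613743/22078 + 315996) = sqrt(7734173431/22078) = sqrt(170755081009618)/22078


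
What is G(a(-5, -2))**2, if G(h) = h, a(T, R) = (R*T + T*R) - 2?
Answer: 324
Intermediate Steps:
a(T, R) = -2 + 2*R*T (a(T, R) = (R*T + R*T) - 2 = 2*R*T - 2 = -2 + 2*R*T)
G(a(-5, -2))**2 = (-2 + 2*(-2)*(-5))**2 = (-2 + 20)**2 = 18**2 = 324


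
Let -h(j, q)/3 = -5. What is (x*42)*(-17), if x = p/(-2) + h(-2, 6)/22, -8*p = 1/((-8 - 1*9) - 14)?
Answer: -1324113/2728 ≈ -485.38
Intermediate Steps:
h(j, q) = 15 (h(j, q) = -3*(-5) = 15)
p = 1/248 (p = -1/(8*((-8 - 1*9) - 14)) = -1/(8*((-8 - 9) - 14)) = -1/(8*(-17 - 14)) = -⅛/(-31) = -⅛*(-1/31) = 1/248 ≈ 0.0040323)
x = 3709/5456 (x = (1/248)/(-2) + 15/22 = (1/248)*(-½) + 15*(1/22) = -1/496 + 15/22 = 3709/5456 ≈ 0.67980)
(x*42)*(-17) = ((3709/5456)*42)*(-17) = (77889/2728)*(-17) = -1324113/2728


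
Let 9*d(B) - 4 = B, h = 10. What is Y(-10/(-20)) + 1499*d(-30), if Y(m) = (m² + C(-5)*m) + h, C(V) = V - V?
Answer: -155527/36 ≈ -4320.2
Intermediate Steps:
C(V) = 0
Y(m) = 10 + m² (Y(m) = (m² + 0*m) + 10 = (m² + 0) + 10 = m² + 10 = 10 + m²)
d(B) = 4/9 + B/9
Y(-10/(-20)) + 1499*d(-30) = (10 + (-10/(-20))²) + 1499*(4/9 + (⅑)*(-30)) = (10 + (-10*(-1/20))²) + 1499*(4/9 - 10/3) = (10 + (½)²) + 1499*(-26/9) = (10 + ¼) - 38974/9 = 41/4 - 38974/9 = -155527/36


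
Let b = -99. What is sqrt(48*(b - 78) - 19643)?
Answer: I*sqrt(28139) ≈ 167.75*I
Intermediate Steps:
sqrt(48*(b - 78) - 19643) = sqrt(48*(-99 - 78) - 19643) = sqrt(48*(-177) - 19643) = sqrt(-8496 - 19643) = sqrt(-28139) = I*sqrt(28139)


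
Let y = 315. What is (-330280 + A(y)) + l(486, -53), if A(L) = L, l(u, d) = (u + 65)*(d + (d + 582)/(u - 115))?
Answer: -132959849/371 ≈ -3.5838e+5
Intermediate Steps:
l(u, d) = (65 + u)*(d + (582 + d)/(-115 + u))
(-330280 + A(y)) + l(486, -53) = (-330280 + 315) + (37830 - 7410*(-53) + 582*486 - 53*486² - 49*(-53)*486)/(-115 + 486) = -329965 + (37830 + 392730 + 282852 - 53*236196 + 1262142)/371 = -329965 + (37830 + 392730 + 282852 - 12518388 + 1262142)/371 = -329965 + (1/371)*(-10542834) = -329965 - 10542834/371 = -132959849/371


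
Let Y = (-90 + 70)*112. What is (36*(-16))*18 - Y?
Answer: -8128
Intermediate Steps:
Y = -2240 (Y = -20*112 = -2240)
(36*(-16))*18 - Y = (36*(-16))*18 - 1*(-2240) = -576*18 + 2240 = -10368 + 2240 = -8128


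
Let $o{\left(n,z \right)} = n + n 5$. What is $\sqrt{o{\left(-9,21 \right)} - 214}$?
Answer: $2 i \sqrt{67} \approx 16.371 i$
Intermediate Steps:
$o{\left(n,z \right)} = 6 n$ ($o{\left(n,z \right)} = n + 5 n = 6 n$)
$\sqrt{o{\left(-9,21 \right)} - 214} = \sqrt{6 \left(-9\right) - 214} = \sqrt{-54 - 214} = \sqrt{-268} = 2 i \sqrt{67}$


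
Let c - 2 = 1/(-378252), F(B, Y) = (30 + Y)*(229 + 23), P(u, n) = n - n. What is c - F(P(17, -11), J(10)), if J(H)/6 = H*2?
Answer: -14297169097/378252 ≈ -37798.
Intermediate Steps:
J(H) = 12*H (J(H) = 6*(H*2) = 6*(2*H) = 12*H)
P(u, n) = 0
F(B, Y) = 7560 + 252*Y (F(B, Y) = (30 + Y)*252 = 7560 + 252*Y)
c = 756503/378252 (c = 2 + 1/(-378252) = 2 - 1/378252 = 756503/378252 ≈ 2.0000)
c - F(P(17, -11), J(10)) = 756503/378252 - (7560 + 252*(12*10)) = 756503/378252 - (7560 + 252*120) = 756503/378252 - (7560 + 30240) = 756503/378252 - 1*37800 = 756503/378252 - 37800 = -14297169097/378252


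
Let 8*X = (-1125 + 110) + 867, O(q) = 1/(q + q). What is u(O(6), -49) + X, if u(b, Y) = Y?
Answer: -135/2 ≈ -67.500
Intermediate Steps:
O(q) = 1/(2*q)
X = -37/2 (X = ((-1125 + 110) + 867)/8 = (-1015 + 867)/8 = (1/8)*(-148) = -37/2 ≈ -18.500)
u(O(6), -49) + X = -49 - 37/2 = -135/2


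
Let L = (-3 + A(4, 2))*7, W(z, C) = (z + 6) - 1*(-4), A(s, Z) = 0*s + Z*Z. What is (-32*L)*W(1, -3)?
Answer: -2464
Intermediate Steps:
A(s, Z) = Z² (A(s, Z) = 0 + Z² = Z²)
W(z, C) = 10 + z (W(z, C) = (6 + z) + 4 = 10 + z)
L = 7 (L = (-3 + 2²)*7 = (-3 + 4)*7 = 1*7 = 7)
(-32*L)*W(1, -3) = (-32*7)*(10 + 1) = -224*11 = -2464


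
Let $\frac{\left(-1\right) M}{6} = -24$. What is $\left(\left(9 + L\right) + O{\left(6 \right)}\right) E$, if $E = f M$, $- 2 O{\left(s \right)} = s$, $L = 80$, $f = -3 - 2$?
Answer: $-61920$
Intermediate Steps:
$f = -5$ ($f = -3 - 2 = -5$)
$M = 144$ ($M = \left(-6\right) \left(-24\right) = 144$)
$O{\left(s \right)} = - \frac{s}{2}$
$E = -720$ ($E = \left(-5\right) 144 = -720$)
$\left(\left(9 + L\right) + O{\left(6 \right)}\right) E = \left(\left(9 + 80\right) - 3\right) \left(-720\right) = \left(89 - 3\right) \left(-720\right) = 86 \left(-720\right) = -61920$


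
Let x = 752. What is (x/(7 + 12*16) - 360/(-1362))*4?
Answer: 730576/45173 ≈ 16.173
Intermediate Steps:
(x/(7 + 12*16) - 360/(-1362))*4 = (752/(7 + 12*16) - 360/(-1362))*4 = (752/(7 + 192) - 360*(-1/1362))*4 = (752/199 + 60/227)*4 = (182644/45173)*4 = 730576/45173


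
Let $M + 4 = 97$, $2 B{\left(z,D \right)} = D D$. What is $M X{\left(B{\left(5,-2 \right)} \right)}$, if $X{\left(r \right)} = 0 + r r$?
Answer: $372$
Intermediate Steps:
$B{\left(z,D \right)} = \frac{D^{2}}{2}$ ($B{\left(z,D \right)} = \frac{D D}{2} = \frac{D^{2}}{2}$)
$M = 93$ ($M = -4 + 97 = 93$)
$X{\left(r \right)} = r^{2}$ ($X{\left(r \right)} = 0 + r^{2} = r^{2}$)
$M X{\left(B{\left(5,-2 \right)} \right)} = 93 \left(\frac{\left(-2\right)^{2}}{2}\right)^{2} = 93 \left(\frac{1}{2} \cdot 4\right)^{2} = 93 \cdot 2^{2} = 93 \cdot 4 = 372$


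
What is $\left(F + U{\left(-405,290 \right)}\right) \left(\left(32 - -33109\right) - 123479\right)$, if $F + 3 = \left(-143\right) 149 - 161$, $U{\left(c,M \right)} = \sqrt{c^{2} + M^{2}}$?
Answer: $1939647198 - 2258450 \sqrt{397} \approx 1.8946 \cdot 10^{9}$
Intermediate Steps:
$U{\left(c,M \right)} = \sqrt{M^{2} + c^{2}}$
$F = -21471$ ($F = -3 - 21468 = -21471$)
$\left(F + U{\left(-405,290 \right)}\right) \left(\left(32 - -33109\right) - 123479\right) = \left(-21471 + \sqrt{290^{2} + \left(-405\right)^{2}}\right) \left(\left(32 - -33109\right) - 123479\right) = \left(-21471 + \sqrt{84100 + 164025}\right) \left(\left(32 + 33109\right) - 123479\right) = \left(-21471 + \sqrt{248125}\right) \left(33141 - 123479\right) = \left(-21471 + 25 \sqrt{397}\right) \left(-90338\right) = 1939647198 - 2258450 \sqrt{397}$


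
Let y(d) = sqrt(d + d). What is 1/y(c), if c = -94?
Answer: -I*sqrt(47)/94 ≈ -0.072932*I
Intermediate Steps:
y(d) = sqrt(2)*sqrt(d) (y(d) = sqrt(2*d) = sqrt(2)*sqrt(d))
1/y(c) = 1/(sqrt(2)*sqrt(-94)) = 1/(sqrt(2)*(I*sqrt(94))) = 1/(2*I*sqrt(47)) = -I*sqrt(47)/94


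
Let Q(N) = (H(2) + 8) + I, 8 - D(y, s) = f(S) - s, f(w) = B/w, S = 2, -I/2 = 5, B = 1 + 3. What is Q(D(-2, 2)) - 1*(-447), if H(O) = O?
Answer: 447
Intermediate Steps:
B = 4
I = -10 (I = -2*5 = -10)
f(w) = 4/w
D(y, s) = 6 + s (D(y, s) = 8 - (4/2 - s) = 8 - (4*(½) - s) = 8 - (2 - s) = 8 + (-2 + s) = 6 + s)
Q(N) = 0 (Q(N) = (2 + 8) - 10 = 10 - 10 = 0)
Q(D(-2, 2)) - 1*(-447) = 0 - 1*(-447) = 0 + 447 = 447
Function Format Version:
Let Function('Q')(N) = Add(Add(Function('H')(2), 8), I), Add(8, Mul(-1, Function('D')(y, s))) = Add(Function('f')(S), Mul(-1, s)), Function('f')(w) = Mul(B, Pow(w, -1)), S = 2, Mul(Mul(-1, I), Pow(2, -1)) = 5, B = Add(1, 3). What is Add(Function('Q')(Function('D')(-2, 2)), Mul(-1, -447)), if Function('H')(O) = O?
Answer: 447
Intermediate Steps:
B = 4
I = -10 (I = Mul(-2, 5) = -10)
Function('f')(w) = Mul(4, Pow(w, -1))
Function('D')(y, s) = Add(6, s) (Function('D')(y, s) = Add(8, Mul(-1, Add(Mul(4, Pow(2, -1)), Mul(-1, s)))) = Add(8, Mul(-1, Add(Mul(4, Rational(1, 2)), Mul(-1, s)))) = Add(8, Mul(-1, Add(2, Mul(-1, s)))) = Add(8, Add(-2, s)) = Add(6, s))
Function('Q')(N) = 0 (Function('Q')(N) = Add(Add(2, 8), -10) = Add(10, -10) = 0)
Add(Function('Q')(Function('D')(-2, 2)), Mul(-1, -447)) = Add(0, Mul(-1, -447)) = Add(0, 447) = 447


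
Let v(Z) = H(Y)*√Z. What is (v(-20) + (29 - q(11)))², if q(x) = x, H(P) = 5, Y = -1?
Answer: -176 + 360*I*√5 ≈ -176.0 + 804.98*I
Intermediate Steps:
v(Z) = 5*√Z
(v(-20) + (29 - q(11)))² = (5*√(-20) + (29 - 1*11))² = (5*(2*I*√5) + (29 - 11))² = (10*I*√5 + 18)² = (18 + 10*I*√5)²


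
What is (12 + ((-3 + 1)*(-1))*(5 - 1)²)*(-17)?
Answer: -748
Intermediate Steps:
(12 + ((-3 + 1)*(-1))*(5 - 1)²)*(-17) = (12 - 2*(-1)*4²)*(-17) = (12 + 2*16)*(-17) = (12 + 32)*(-17) = 44*(-17) = -748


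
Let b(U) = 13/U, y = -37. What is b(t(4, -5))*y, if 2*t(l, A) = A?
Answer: 962/5 ≈ 192.40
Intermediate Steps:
t(l, A) = A/2
b(t(4, -5))*y = (13/(((½)*(-5))))*(-37) = (13/(-5/2))*(-37) = (13*(-⅖))*(-37) = -26/5*(-37) = 962/5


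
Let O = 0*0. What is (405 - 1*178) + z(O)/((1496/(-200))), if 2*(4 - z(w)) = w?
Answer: 42349/187 ≈ 226.47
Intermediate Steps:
O = 0
z(w) = 4 - w/2
(405 - 1*178) + z(O)/((1496/(-200))) = (405 - 1*178) + (4 - ½*0)/((1496/(-200))) = (405 - 178) + (4 + 0)/((1496*(-1/200))) = 227 + 4/(-187/25) = 227 + 4*(-25/187) = 227 - 100/187 = 42349/187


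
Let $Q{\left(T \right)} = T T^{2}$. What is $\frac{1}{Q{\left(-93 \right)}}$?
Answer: $- \frac{1}{804357} \approx -1.2432 \cdot 10^{-6}$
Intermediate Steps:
$Q{\left(T \right)} = T^{3}$
$\frac{1}{Q{\left(-93 \right)}} = \frac{1}{\left(-93\right)^{3}} = \frac{1}{-804357} = - \frac{1}{804357}$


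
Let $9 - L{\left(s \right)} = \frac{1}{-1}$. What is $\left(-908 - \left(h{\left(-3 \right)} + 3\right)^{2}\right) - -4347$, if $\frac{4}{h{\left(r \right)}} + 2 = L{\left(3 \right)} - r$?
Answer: $\frac{414750}{121} \approx 3427.7$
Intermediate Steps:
$L{\left(s \right)} = 10$ ($L{\left(s \right)} = 9 - \frac{1}{-1} = 9 - -1 = 9 + 1 = 10$)
$h{\left(r \right)} = \frac{4}{8 - r}$ ($h{\left(r \right)} = \frac{4}{-2 - \left(-10 + r\right)} = \frac{4}{8 - r}$)
$\left(-908 - \left(h{\left(-3 \right)} + 3\right)^{2}\right) - -4347 = \left(-908 - \left(- \frac{4}{-8 - 3} + 3\right)^{2}\right) - -4347 = \left(-908 - \left(- \frac{4}{-11} + 3\right)^{2}\right) + 4347 = \left(-908 - \left(\left(-4\right) \left(- \frac{1}{11}\right) + 3\right)^{2}\right) + 4347 = \left(-908 - \left(\frac{4}{11} + 3\right)^{2}\right) + 4347 = \left(-908 - \left(\frac{37}{11}\right)^{2}\right) + 4347 = \left(-908 - \frac{1369}{121}\right) + 4347 = - \frac{111237}{121} + 4347 = \frac{414750}{121}$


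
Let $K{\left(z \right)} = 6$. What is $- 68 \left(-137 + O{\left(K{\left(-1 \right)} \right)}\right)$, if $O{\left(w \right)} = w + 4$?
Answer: $8636$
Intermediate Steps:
$O{\left(w \right)} = 4 + w$
$- 68 \left(-137 + O{\left(K{\left(-1 \right)} \right)}\right) = - 68 \left(-137 + \left(4 + 6\right)\right) = - 68 \left(-137 + 10\right) = \left(-68\right) \left(-127\right) = 8636$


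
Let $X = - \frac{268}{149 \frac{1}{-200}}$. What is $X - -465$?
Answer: $\frac{122885}{149} \approx 824.73$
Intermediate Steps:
$X = \frac{53600}{149}$ ($X = - \frac{268}{149 \left(- \frac{1}{200}\right)} = - \frac{268}{- \frac{149}{200}} = \left(-268\right) \left(- \frac{200}{149}\right) = \frac{53600}{149} \approx 359.73$)
$X - -465 = \frac{53600}{149} - -465 = \frac{53600}{149} + 465 = \frac{122885}{149}$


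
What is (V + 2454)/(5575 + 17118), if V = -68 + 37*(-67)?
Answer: -93/22693 ≈ -0.0040982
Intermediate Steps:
V = -2547 (V = -68 - 2479 = -2547)
(V + 2454)/(5575 + 17118) = (-2547 + 2454)/(5575 + 17118) = -93/22693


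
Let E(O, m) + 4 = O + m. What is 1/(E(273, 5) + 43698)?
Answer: 1/43972 ≈ 2.2742e-5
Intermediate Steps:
E(O, m) = -4 + O + m (E(O, m) = -4 + (O + m) = -4 + O + m)
1/(E(273, 5) + 43698) = 1/((-4 + 273 + 5) + 43698) = 1/(274 + 43698) = 1/43972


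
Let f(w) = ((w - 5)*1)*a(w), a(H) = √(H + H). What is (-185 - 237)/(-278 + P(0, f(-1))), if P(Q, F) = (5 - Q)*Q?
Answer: 211/139 ≈ 1.5180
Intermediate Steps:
a(H) = √2*√H (a(H) = √(2*H) = √2*√H)
f(w) = √2*√w*(-5 + w) (f(w) = ((w - 5)*1)*(√2*√w) = ((-5 + w)*1)*(√2*√w) = (-5 + w)*(√2*√w) = √2*√w*(-5 + w))
P(Q, F) = Q*(5 - Q)
(-185 - 237)/(-278 + P(0, f(-1))) = (-185 - 237)/(-278 + 0*(5 - 1*0)) = -422/(-278 + 0*(5 + 0)) = -422/(-278 + 0*5) = -422/(-278 + 0) = -422/(-278) = -422*(-1/278) = 211/139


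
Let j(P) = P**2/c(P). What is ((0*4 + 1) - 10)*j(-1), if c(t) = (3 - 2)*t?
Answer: 9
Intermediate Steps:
c(t) = t (c(t) = 1*t = t)
j(P) = P (j(P) = P**2/P = P)
((0*4 + 1) - 10)*j(-1) = ((0*4 + 1) - 10)*(-1) = ((0 + 1) - 10)*(-1) = (1 - 10)*(-1) = -9*(-1) = 9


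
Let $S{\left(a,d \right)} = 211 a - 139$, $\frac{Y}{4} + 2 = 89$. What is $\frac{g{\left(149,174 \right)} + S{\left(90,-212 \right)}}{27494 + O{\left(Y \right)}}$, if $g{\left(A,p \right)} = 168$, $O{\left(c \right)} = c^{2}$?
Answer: $\frac{19019}{148598} \approx 0.12799$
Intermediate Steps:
$Y = 348$ ($Y = -8 + 4 \cdot 89 = -8 + 356 = 348$)
$S{\left(a,d \right)} = -139 + 211 a$
$\frac{g{\left(149,174 \right)} + S{\left(90,-212 \right)}}{27494 + O{\left(Y \right)}} = \frac{168 + \left(-139 + 211 \cdot 90\right)}{27494 + 348^{2}} = \frac{168 + \left(-139 + 18990\right)}{27494 + 121104} = \frac{168 + 18851}{148598} = 19019 \cdot \frac{1}{148598} = \frac{19019}{148598}$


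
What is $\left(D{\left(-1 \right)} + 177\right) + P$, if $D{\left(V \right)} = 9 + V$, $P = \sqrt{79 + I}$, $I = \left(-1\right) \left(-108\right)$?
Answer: $185 + \sqrt{187} \approx 198.67$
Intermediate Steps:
$I = 108$
$P = \sqrt{187}$ ($P = \sqrt{79 + 108} = \sqrt{187} \approx 13.675$)
$\left(D{\left(-1 \right)} + 177\right) + P = \left(\left(9 - 1\right) + 177\right) + \sqrt{187} = \left(8 + 177\right) + \sqrt{187} = 185 + \sqrt{187}$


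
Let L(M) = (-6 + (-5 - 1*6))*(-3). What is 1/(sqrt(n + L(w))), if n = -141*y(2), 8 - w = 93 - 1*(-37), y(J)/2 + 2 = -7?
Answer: sqrt(2589)/2589 ≈ 0.019653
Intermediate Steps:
y(J) = -18 (y(J) = -4 + 2*(-7) = -4 - 14 = -18)
w = -122 (w = 8 - (93 - 1*(-37)) = 8 - (93 + 37) = 8 - 1*130 = 8 - 130 = -122)
L(M) = 51 (L(M) = (-6 + (-5 - 6))*(-3) = (-6 - 11)*(-3) = -17*(-3) = 51)
n = 2538 (n = -141*(-18) = 2538)
1/(sqrt(n + L(w))) = 1/(sqrt(2538 + 51)) = 1/(sqrt(2589)) = sqrt(2589)/2589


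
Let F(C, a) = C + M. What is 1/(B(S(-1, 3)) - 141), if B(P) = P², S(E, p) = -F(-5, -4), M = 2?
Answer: -1/132 ≈ -0.0075758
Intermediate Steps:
F(C, a) = 2 + C (F(C, a) = C + 2 = 2 + C)
S(E, p) = 3 (S(E, p) = -(2 - 5) = -1*(-3) = 3)
1/(B(S(-1, 3)) - 141) = 1/(3² - 141) = 1/(9 - 141) = 1/(-132) = -1/132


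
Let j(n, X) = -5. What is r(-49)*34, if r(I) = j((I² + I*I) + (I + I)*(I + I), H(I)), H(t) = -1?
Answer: -170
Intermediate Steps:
r(I) = -5
r(-49)*34 = -5*34 = -170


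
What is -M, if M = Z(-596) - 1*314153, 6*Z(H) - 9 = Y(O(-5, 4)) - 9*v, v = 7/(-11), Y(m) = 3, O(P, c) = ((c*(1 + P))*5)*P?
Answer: 6911301/22 ≈ 3.1415e+5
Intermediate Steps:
O(P, c) = 5*P*c*(1 + P) (O(P, c) = (5*c*(1 + P))*P = 5*P*c*(1 + P))
v = -7/11 (v = 7*(-1/11) = -7/11 ≈ -0.63636)
Z(H) = 65/22 (Z(H) = 3/2 + (3 - 9*(-7/11))/6 = 3/2 + (3 + 63/11)/6 = 3/2 + (⅙)*(96/11) = 3/2 + 16/11 = 65/22)
M = -6911301/22 (M = 65/22 - 1*314153 = 65/22 - 314153 = -6911301/22 ≈ -3.1415e+5)
-M = -1*(-6911301/22) = 6911301/22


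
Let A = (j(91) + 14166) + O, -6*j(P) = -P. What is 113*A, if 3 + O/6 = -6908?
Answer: -18499117/6 ≈ -3.0832e+6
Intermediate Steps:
j(P) = P/6 (j(P) = -(-1)*P/6 = P/6)
O = -41466 (O = -18 + 6*(-6908) = -18 - 41448 = -41466)
A = -163709/6 (A = ((⅙)*91 + 14166) - 41466 = (91/6 + 14166) - 41466 = 85087/6 - 41466 = -163709/6 ≈ -27285.)
113*A = 113*(-163709/6) = -18499117/6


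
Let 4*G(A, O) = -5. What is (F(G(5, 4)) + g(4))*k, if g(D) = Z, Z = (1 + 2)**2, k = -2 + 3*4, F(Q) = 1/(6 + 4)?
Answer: 91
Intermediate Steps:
G(A, O) = -5/4 (G(A, O) = (1/4)*(-5) = -5/4)
F(Q) = 1/10
k = 10 (k = -2 + 12 = 10)
Z = 9 (Z = 3**2 = 9)
g(D) = 9
(F(G(5, 4)) + g(4))*k = (1/10 + 9)*10 = (91/10)*10 = 91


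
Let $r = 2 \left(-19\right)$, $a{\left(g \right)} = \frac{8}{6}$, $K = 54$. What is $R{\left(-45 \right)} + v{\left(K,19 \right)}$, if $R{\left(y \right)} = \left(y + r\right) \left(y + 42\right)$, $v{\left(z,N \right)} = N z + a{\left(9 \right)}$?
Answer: $\frac{3829}{3} \approx 1276.3$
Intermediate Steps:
$a{\left(g \right)} = \frac{4}{3}$ ($a{\left(g \right)} = 8 \cdot \frac{1}{6} = \frac{4}{3}$)
$r = -38$
$v{\left(z,N \right)} = \frac{4}{3} + N z$ ($v{\left(z,N \right)} = N z + \frac{4}{3} = \frac{4}{3} + N z$)
$R{\left(y \right)} = \left(-38 + y\right) \left(42 + y\right)$ ($R{\left(y \right)} = \left(y - 38\right) \left(y + 42\right) = \left(-38 + y\right) \left(42 + y\right)$)
$R{\left(-45 \right)} + v{\left(K,19 \right)} = \left(-1596 + \left(-45\right)^{2} + 4 \left(-45\right)\right) + \left(\frac{4}{3} + 19 \cdot 54\right) = \left(-1596 + 2025 - 180\right) + \left(\frac{4}{3} + 1026\right) = 249 + \frac{3082}{3} = \frac{3829}{3}$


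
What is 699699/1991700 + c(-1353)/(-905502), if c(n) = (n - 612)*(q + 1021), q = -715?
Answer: 101731563161/100193796300 ≈ 1.0153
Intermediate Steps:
c(n) = -187272 + 306*n (c(n) = (n - 612)*(-715 + 1021) = (-612 + n)*306 = -187272 + 306*n)
699699/1991700 + c(-1353)/(-905502) = 699699/1991700 + (-187272 + 306*(-1353))/(-905502) = 699699*(1/1991700) + (-187272 - 414018)*(-1/905502) = 233233/663900 - 601290*(-1/905502) = 233233/663900 + 100215/150917 = 101731563161/100193796300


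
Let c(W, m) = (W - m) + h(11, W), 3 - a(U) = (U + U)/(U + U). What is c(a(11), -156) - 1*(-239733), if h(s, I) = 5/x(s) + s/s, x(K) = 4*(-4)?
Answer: 3838267/16 ≈ 2.3989e+5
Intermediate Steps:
x(K) = -16
a(U) = 2 (a(U) = 3 - (U + U)/(U + U) = 3 - 2*U/(2*U) = 3 - 2*U*1/(2*U) = 3 - 1*1 = 3 - 1 = 2)
h(s, I) = 11/16 (h(s, I) = 5/(-16) + s/s = 5*(-1/16) + 1 = -5/16 + 1 = 11/16)
c(W, m) = 11/16 + W - m (c(W, m) = (W - m) + 11/16 = 11/16 + W - m)
c(a(11), -156) - 1*(-239733) = (11/16 + 2 - 1*(-156)) - 1*(-239733) = (11/16 + 2 + 156) + 239733 = 2539/16 + 239733 = 3838267/16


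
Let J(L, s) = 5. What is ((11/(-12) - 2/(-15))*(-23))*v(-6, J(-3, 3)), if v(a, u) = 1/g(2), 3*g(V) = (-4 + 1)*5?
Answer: -1081/300 ≈ -3.6033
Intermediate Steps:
g(V) = -5 (g(V) = ((-4 + 1)*5)/3 = (-3*5)/3 = (1/3)*(-15) = -5)
v(a, u) = -1/5 (v(a, u) = 1/(-5) = -1/5)
((11/(-12) - 2/(-15))*(-23))*v(-6, J(-3, 3)) = ((11/(-12) - 2/(-15))*(-23))*(-1/5) = ((11*(-1/12) - 2*(-1/15))*(-23))*(-1/5) = ((-11/12 + 2/15)*(-23))*(-1/5) = -47/60*(-23)*(-1/5) = (1081/60)*(-1/5) = -1081/300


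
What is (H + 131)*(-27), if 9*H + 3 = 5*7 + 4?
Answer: -3645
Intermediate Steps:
H = 4 (H = -1/3 + (5*7 + 4)/9 = -1/3 + (35 + 4)/9 = -1/3 + (1/9)*39 = -1/3 + 13/3 = 4)
(H + 131)*(-27) = (4 + 131)*(-27) = 135*(-27) = -3645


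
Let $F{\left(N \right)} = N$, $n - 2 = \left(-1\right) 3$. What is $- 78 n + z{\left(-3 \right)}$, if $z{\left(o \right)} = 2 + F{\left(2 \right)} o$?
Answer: $74$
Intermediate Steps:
$n = -1$ ($n = 2 - 3 = -1$)
$z{\left(o \right)} = 2 + 2 o$
$- 78 n + z{\left(-3 \right)} = \left(-78\right) \left(-1\right) + \left(2 + 2 \left(-3\right)\right) = 78 + \left(2 - 6\right) = 78 - 4 = 74$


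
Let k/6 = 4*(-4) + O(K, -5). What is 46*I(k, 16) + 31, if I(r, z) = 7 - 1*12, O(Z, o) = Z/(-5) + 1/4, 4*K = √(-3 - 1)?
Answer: -199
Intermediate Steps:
K = I/2 (K = √(-3 - 1)/4 = √(-4)/4 = (2*I)/4 = I/2 ≈ 0.5*I)
O(Z, o) = ¼ - Z/5 (O(Z, o) = Z*(-⅕) + 1*(¼) = -Z/5 + ¼ = ¼ - Z/5)
k = -189/2 - 3*I/5 (k = 6*(4*(-4) + (¼ - I/10)) = 6*(-16 + (¼ - I/10)) = 6*(-63/4 - I/10) = -189/2 - 3*I/5 ≈ -94.5 - 0.6*I)
I(r, z) = -5 (I(r, z) = 7 - 12 = -5)
46*I(k, 16) + 31 = 46*(-5) + 31 = -230 + 31 = -199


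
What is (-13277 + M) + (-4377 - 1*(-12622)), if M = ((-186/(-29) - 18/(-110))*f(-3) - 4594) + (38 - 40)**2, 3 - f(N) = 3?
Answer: -9622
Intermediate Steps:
f(N) = 0 (f(N) = 3 - 1*3 = 3 - 3 = 0)
M = -4590 (M = ((-186/(-29) - 18/(-110))*0 - 4594) + (38 - 40)**2 = ((-186*(-1/29) - 18*(-1/110))*0 - 4594) + (-2)**2 = ((186/29 + 9/55)*0 - 4594) + 4 = ((10491/1595)*0 - 4594) + 4 = (0 - 4594) + 4 = -4594 + 4 = -4590)
(-13277 + M) + (-4377 - 1*(-12622)) = (-13277 - 4590) + (-4377 - 1*(-12622)) = -17867 + (-4377 + 12622) = -17867 + 8245 = -9622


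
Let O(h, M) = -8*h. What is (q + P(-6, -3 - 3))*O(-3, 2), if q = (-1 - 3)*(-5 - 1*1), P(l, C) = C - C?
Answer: 576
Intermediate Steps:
P(l, C) = 0
q = 24 (q = -4*(-5 - 1) = -4*(-6) = 24)
(q + P(-6, -3 - 3))*O(-3, 2) = (24 + 0)*(-8*(-3)) = 24*24 = 576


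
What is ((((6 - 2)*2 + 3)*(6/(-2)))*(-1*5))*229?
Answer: 37785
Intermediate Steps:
((((6 - 2)*2 + 3)*(6/(-2)))*(-1*5))*229 = (((4*2 + 3)*(6*(-1/2)))*(-5))*229 = (((8 + 3)*(-3))*(-5))*229 = ((11*(-3))*(-5))*229 = -33*(-5)*229 = 165*229 = 37785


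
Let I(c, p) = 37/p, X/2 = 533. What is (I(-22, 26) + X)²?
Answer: 770229009/676 ≈ 1.1394e+6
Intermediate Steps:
X = 1066 (X = 2*533 = 1066)
(I(-22, 26) + X)² = (37/26 + 1066)² = (27753/26)² = 770229009/676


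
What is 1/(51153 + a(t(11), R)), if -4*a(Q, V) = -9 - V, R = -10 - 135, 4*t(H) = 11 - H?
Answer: 1/51119 ≈ 1.9562e-5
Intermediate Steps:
t(H) = 11/4 - H/4 (t(H) = (11 - H)/4 = 11/4 - H/4)
R = -145
a(Q, V) = 9/4 + V/4 (a(Q, V) = -(-9 - V)/4 = 9/4 + V/4)
1/(51153 + a(t(11), R)) = 1/(51153 + (9/4 + (1/4)*(-145))) = 1/(51153 + (9/4 - 145/4)) = 1/(51153 - 34) = 1/51119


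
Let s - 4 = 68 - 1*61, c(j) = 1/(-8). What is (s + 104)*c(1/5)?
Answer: -115/8 ≈ -14.375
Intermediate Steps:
c(j) = -⅛
s = 11 (s = 4 + (68 - 1*61) = 4 + (68 - 61) = 4 + 7 = 11)
(s + 104)*c(1/5) = (11 + 104)*(-⅛) = 115*(-⅛) = -115/8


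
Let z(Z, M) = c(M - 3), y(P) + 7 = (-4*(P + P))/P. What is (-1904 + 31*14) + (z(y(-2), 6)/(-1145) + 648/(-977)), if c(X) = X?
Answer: -1645182441/1118665 ≈ -1470.7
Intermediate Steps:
y(P) = -15 (y(P) = -7 + (-4*(P + P))/P = -7 + (-8*P)/P = -7 - 8 = -15)
z(Z, M) = -3 + M (z(Z, M) = M - 3 = -3 + M)
(-1904 + 31*14) + (z(y(-2), 6)/(-1145) + 648/(-977)) = (-1904 + 31*14) + ((-3 + 6)/(-1145) + 648/(-977)) = (-1904 + 434) + (3*(-1/1145) + 648*(-1/977)) = -1470 + (-3/1145 - 648/977) = -1470 - 744891/1118665 = -1645182441/1118665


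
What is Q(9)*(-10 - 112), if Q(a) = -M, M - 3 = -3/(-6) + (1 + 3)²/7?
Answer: 4941/7 ≈ 705.86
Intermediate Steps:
M = 81/14 (M = 3 + (-3/(-6) + (1 + 3)²/7) = 3 + (-3*(-⅙) + 4²*(⅐)) = 3 + (½ + 16*(⅐)) = 3 + (½ + 16/7) = 3 + 39/14 = 81/14 ≈ 5.7857)
Q(a) = -81/14 (Q(a) = -1*81/14 = -81/14)
Q(9)*(-10 - 112) = -81*(-10 - 112)/14 = -81/14*(-122) = 4941/7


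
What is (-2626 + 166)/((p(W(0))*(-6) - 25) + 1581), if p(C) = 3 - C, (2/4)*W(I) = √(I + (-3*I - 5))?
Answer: -945870/591541 + 7380*I*√5/591541 ≈ -1.599 + 0.027897*I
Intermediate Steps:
W(I) = 2*√(-5 - 2*I) (W(I) = 2*√(I + (-3*I - 5)) = 2*√(I + (-5 - 3*I)) = 2*√(-5 - 2*I))
(-2626 + 166)/((p(W(0))*(-6) - 25) + 1581) = (-2626 + 166)/(((3 - 2*√(-5 - 2*0))*(-6) - 25) + 1581) = -2460/(((3 - 2*√(-5 + 0))*(-6) - 25) + 1581) = -2460/(((3 - 2*√(-5))*(-6) - 25) + 1581) = -2460/(((3 - 2*I*√5)*(-6) - 25) + 1581) = -2460/(((-18 + 12*I*√5) - 25) + 1581) = -2460/((-43 + 12*I*√5) + 1581) = -2460/(1538 + 12*I*√5)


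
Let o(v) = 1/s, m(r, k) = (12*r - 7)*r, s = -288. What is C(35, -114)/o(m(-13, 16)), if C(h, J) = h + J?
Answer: 22752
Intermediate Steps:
C(h, J) = J + h
m(r, k) = r*(-7 + 12*r) (m(r, k) = (-7 + 12*r)*r = r*(-7 + 12*r))
o(v) = -1/288 (o(v) = 1/(-288) = -1/288)
C(35, -114)/o(m(-13, 16)) = (-114 + 35)/(-1/288) = -79*(-288) = 22752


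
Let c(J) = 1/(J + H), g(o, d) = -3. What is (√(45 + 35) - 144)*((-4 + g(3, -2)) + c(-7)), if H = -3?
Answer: 5112/5 - 142*√5/5 ≈ 958.90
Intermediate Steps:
c(J) = 1/(-3 + J) (c(J) = 1/(J - 3) = 1/(-3 + J))
(√(45 + 35) - 144)*((-4 + g(3, -2)) + c(-7)) = (√(45 + 35) - 144)*((-4 - 3) + 1/(-3 - 7)) = (√80 - 144)*(-7 + 1/(-10)) = (4*√5 - 144)*(-7 - ⅒) = (-144 + 4*√5)*(-71/10) = 5112/5 - 142*√5/5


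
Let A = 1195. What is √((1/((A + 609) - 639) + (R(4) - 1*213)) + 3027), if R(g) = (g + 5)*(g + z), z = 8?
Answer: 17*√13722535/1165 ≈ 54.056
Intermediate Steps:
R(g) = (5 + g)*(8 + g) (R(g) = (g + 5)*(g + 8) = (5 + g)*(8 + g))
√((1/((A + 609) - 639) + (R(4) - 1*213)) + 3027) = √((1/((1195 + 609) - 639) + ((40 + 4² + 13*4) - 1*213)) + 3027) = √((1/(1804 - 639) + ((40 + 16 + 52) - 213)) + 3027) = √((1/1165 + (108 - 213)) + 3027) = √((1/1165 - 105) + 3027) = √(-122324/1165 + 3027) = √(3404131/1165) = 17*√13722535/1165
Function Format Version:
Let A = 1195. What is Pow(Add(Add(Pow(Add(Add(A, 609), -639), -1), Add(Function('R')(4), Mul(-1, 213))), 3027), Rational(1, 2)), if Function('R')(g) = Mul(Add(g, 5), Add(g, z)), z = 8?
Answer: Mul(Rational(17, 1165), Pow(13722535, Rational(1, 2))) ≈ 54.056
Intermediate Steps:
Function('R')(g) = Mul(Add(5, g), Add(8, g)) (Function('R')(g) = Mul(Add(g, 5), Add(g, 8)) = Mul(Add(5, g), Add(8, g)))
Pow(Add(Add(Pow(Add(Add(A, 609), -639), -1), Add(Function('R')(4), Mul(-1, 213))), 3027), Rational(1, 2)) = Pow(Add(Add(Pow(Add(Add(1195, 609), -639), -1), Add(Add(40, Pow(4, 2), Mul(13, 4)), Mul(-1, 213))), 3027), Rational(1, 2)) = Pow(Add(Add(Pow(Add(1804, -639), -1), Add(Add(40, 16, 52), -213)), 3027), Rational(1, 2)) = Pow(Add(Add(Pow(1165, -1), Add(108, -213)), 3027), Rational(1, 2)) = Pow(Add(Add(Rational(1, 1165), -105), 3027), Rational(1, 2)) = Pow(Add(Rational(-122324, 1165), 3027), Rational(1, 2)) = Pow(Rational(3404131, 1165), Rational(1, 2)) = Mul(Rational(17, 1165), Pow(13722535, Rational(1, 2)))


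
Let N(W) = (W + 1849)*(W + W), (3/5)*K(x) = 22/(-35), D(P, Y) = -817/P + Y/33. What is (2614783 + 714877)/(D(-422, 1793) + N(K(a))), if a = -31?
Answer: -619656385320/710096537 ≈ -872.64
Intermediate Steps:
D(P, Y) = -817/P + Y/33 (D(P, Y) = -817/P + Y*(1/33) = -817/P + Y/33)
K(x) = -22/21 (K(x) = 5*(22/(-35))/3 = 5*(22*(-1/35))/3 = (5/3)*(-22/35) = -22/21)
N(W) = 2*W*(1849 + W) (N(W) = (1849 + W)*(2*W) = 2*W*(1849 + W))
(2614783 + 714877)/(D(-422, 1793) + N(K(a))) = (2614783 + 714877)/((-817/(-422) + (1/33)*1793) + 2*(-22/21)*(1849 - 22/21)) = 3329660/((-817*(-1/422) + 163/3) + 2*(-22/21)*(38807/21)) = 3329660/((817/422 + 163/3) - 1707508/441) = 3329660/(71237/1266 - 1707508/441) = 3329660/(-710096537/186102) = 3329660*(-186102/710096537) = -619656385320/710096537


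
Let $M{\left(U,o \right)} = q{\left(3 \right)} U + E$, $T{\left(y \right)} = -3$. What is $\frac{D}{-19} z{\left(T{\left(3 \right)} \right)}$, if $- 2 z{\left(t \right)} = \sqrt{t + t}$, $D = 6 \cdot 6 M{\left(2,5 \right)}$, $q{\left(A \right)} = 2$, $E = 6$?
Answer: $\frac{180 i \sqrt{6}}{19} \approx 23.206 i$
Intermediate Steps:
$M{\left(U,o \right)} = 6 + 2 U$ ($M{\left(U,o \right)} = 2 U + 6 = 6 + 2 U$)
$D = 360$ ($D = 6 \cdot 6 \left(6 + 2 \cdot 2\right) = 36 \left(6 + 4\right) = 36 \cdot 10 = 360$)
$z{\left(t \right)} = - \frac{\sqrt{2} \sqrt{t}}{2}$ ($z{\left(t \right)} = - \frac{\sqrt{t + t}}{2} = - \frac{\sqrt{2 t}}{2} = - \frac{\sqrt{2} \sqrt{t}}{2}$)
$\frac{D}{-19} z{\left(T{\left(3 \right)} \right)} = \frac{360}{-19} \left(- \frac{\sqrt{2} \sqrt{-3}}{2}\right) = 360 \left(- \frac{1}{19}\right) \left(- \frac{\sqrt{2} i \sqrt{3}}{2}\right) = - \frac{360 \left(- \frac{i \sqrt{6}}{2}\right)}{19} = \frac{180 i \sqrt{6}}{19}$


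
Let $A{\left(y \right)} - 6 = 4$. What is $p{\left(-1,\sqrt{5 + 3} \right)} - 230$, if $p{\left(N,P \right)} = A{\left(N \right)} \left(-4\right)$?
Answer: $-270$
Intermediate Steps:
$A{\left(y \right)} = 10$ ($A{\left(y \right)} = 6 + 4 = 10$)
$p{\left(N,P \right)} = -40$ ($p{\left(N,P \right)} = 10 \left(-4\right) = -40$)
$p{\left(-1,\sqrt{5 + 3} \right)} - 230 = -40 - 230 = -270$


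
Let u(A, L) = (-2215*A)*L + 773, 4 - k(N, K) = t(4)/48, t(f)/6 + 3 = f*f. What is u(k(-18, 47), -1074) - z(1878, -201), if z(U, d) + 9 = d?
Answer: 22603577/4 ≈ 5.6509e+6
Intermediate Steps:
t(f) = -18 + 6*f**2 (t(f) = -18 + 6*(f*f) = -18 + 6*f**2)
k(N, K) = 19/8 (k(N, K) = 4 - (-18 + 6*4**2)/48 = 4 - (-18 + 6*16)/48 = 4 - (-18 + 96)/48 = 4 - 78/48 = 4 - 1*13/8 = 4 - 13/8 = 19/8)
z(U, d) = -9 + d
u(A, L) = 773 - 2215*A*L (u(A, L) = -2215*A*L + 773 = 773 - 2215*A*L)
u(k(-18, 47), -1074) - z(1878, -201) = (773 - 2215*19/8*(-1074)) - (-9 - 201) = (773 + 22599645/4) - 1*(-210) = 22602737/4 + 210 = 22603577/4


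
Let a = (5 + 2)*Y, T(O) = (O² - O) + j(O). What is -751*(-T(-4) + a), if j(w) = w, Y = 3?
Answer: -3755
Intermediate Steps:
T(O) = O² (T(O) = (O² - O) + O = O²)
a = 21 (a = (5 + 2)*3 = 7*3 = 21)
-751*(-T(-4) + a) = -751*(-1*(-4)² + 21) = -751*(-1*16 + 21) = -751*(-16 + 21) = -751*5 = -3755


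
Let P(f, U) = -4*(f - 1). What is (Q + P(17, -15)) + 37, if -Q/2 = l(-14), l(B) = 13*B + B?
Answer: 365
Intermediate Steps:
l(B) = 14*B
Q = 392 (Q = -28*(-14) = -2*(-196) = 392)
P(f, U) = 4 - 4*f (P(f, U) = -4*(-1 + f) = 4 - 4*f)
(Q + P(17, -15)) + 37 = (392 + (4 - 4*17)) + 37 = (392 + (4 - 68)) + 37 = (392 - 64) + 37 = 328 + 37 = 365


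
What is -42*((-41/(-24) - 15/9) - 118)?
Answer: 19817/4 ≈ 4954.3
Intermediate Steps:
-42*((-41/(-24) - 15/9) - 118) = -42*((-41*(-1/24) - 15*⅑) - 118) = -42*((41/24 - 5/3) - 118) = -42*(1/24 - 118) = -42*(-2831/24) = 19817/4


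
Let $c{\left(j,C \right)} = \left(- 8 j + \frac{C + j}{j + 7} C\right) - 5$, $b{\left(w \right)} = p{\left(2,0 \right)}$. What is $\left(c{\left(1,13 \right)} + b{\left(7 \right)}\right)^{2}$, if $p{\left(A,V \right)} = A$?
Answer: $\frac{2209}{16} \approx 138.06$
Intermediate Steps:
$b{\left(w \right)} = 2$
$c{\left(j,C \right)} = -5 - 8 j + \frac{C \left(C + j\right)}{7 + j}$ ($c{\left(j,C \right)} = \left(- 8 j + \frac{C + j}{7 + j} C\right) - 5 = \left(- 8 j + \frac{C \left(C + j\right)}{7 + j}\right) - 5 = -5 - 8 j + \frac{C \left(C + j\right)}{7 + j}$)
$\left(c{\left(1,13 \right)} + b{\left(7 \right)}\right)^{2} = \left(\frac{-35 + 13^{2} - 61 - 8 \cdot 1^{2} + 13 \cdot 1}{7 + 1} + 2\right)^{2} = \left(\frac{-35 + 169 - 61 - 8 + 13}{8} + 2\right)^{2} = \left(\frac{1}{8} \cdot 78 + 2\right)^{2} = \left(\frac{39}{4} + 2\right)^{2} = \left(\frac{47}{4}\right)^{2} = \frac{2209}{16}$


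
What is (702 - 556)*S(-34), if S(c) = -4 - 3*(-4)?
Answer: 1168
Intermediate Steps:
S(c) = 8 (S(c) = -4 + 12 = 8)
(702 - 556)*S(-34) = (702 - 556)*8 = 146*8 = 1168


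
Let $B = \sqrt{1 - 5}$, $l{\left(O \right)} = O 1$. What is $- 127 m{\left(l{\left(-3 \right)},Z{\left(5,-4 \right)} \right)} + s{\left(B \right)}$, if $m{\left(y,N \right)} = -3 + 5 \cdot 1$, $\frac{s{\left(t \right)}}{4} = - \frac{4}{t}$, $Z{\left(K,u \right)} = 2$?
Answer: $-254 + 8 i \approx -254.0 + 8.0 i$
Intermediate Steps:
$l{\left(O \right)} = O$
$B = 2 i$ ($B = \sqrt{-4} = 2 i \approx 2.0 i$)
$s{\left(t \right)} = - \frac{16}{t}$ ($s{\left(t \right)} = 4 \left(- \frac{4}{t}\right) = - \frac{16}{t}$)
$m{\left(y,N \right)} = 2$ ($m{\left(y,N \right)} = -3 + 5 = 2$)
$- 127 m{\left(l{\left(-3 \right)},Z{\left(5,-4 \right)} \right)} + s{\left(B \right)} = \left(-127\right) 2 - \frac{16}{2 i} = -254 - 16 \left(- \frac{i}{2}\right) = -254 + 8 i$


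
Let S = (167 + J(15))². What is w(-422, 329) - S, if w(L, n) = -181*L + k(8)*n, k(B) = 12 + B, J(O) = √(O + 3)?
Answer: 55055 - 1002*√2 ≈ 53638.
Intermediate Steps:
J(O) = √(3 + O)
S = (167 + 3*√2)² (S = (167 + √(3 + 15))² = (167 + √18)² = (167 + 3*√2)² ≈ 29324.)
w(L, n) = -181*L + 20*n (w(L, n) = -181*L + (12 + 8)*n = -181*L + 20*n)
w(-422, 329) - S = (-181*(-422) + 20*329) - (27907 + 1002*√2) = (76382 + 6580) + (-27907 - 1002*√2) = 82962 + (-27907 - 1002*√2) = 55055 - 1002*√2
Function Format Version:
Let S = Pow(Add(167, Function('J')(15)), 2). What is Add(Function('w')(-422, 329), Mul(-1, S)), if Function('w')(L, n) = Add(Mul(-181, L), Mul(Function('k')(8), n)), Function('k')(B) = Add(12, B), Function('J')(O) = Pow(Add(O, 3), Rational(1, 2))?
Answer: Add(55055, Mul(-1002, Pow(2, Rational(1, 2)))) ≈ 53638.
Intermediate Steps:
Function('J')(O) = Pow(Add(3, O), Rational(1, 2))
S = Pow(Add(167, Mul(3, Pow(2, Rational(1, 2)))), 2) (S = Pow(Add(167, Pow(Add(3, 15), Rational(1, 2))), 2) = Pow(Add(167, Pow(18, Rational(1, 2))), 2) = Pow(Add(167, Mul(3, Pow(2, Rational(1, 2)))), 2) ≈ 29324.)
Function('w')(L, n) = Add(Mul(-181, L), Mul(20, n)) (Function('w')(L, n) = Add(Mul(-181, L), Mul(Add(12, 8), n)) = Add(Mul(-181, L), Mul(20, n)))
Add(Function('w')(-422, 329), Mul(-1, S)) = Add(Add(Mul(-181, -422), Mul(20, 329)), Mul(-1, Add(27907, Mul(1002, Pow(2, Rational(1, 2)))))) = Add(Add(76382, 6580), Add(-27907, Mul(-1002, Pow(2, Rational(1, 2))))) = Add(82962, Add(-27907, Mul(-1002, Pow(2, Rational(1, 2))))) = Add(55055, Mul(-1002, Pow(2, Rational(1, 2))))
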